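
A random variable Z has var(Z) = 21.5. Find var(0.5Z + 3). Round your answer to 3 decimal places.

var(0.5Z + 3) = (0.5)²·var(Z) = 0.25·21.5 = 5.375

5.375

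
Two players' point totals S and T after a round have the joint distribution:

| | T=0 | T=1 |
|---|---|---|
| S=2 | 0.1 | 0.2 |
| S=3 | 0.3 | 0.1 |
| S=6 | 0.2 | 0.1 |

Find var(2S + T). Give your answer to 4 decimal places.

E[S] = 3.6,  E[T] = 0.4,  E[ST] = 1.3
var(S) = 15.6 − (3.6)² = 2.64;  var(T) = 0.4 − (0.4)² = 0.24
Cov(S,T) = 1.3 − (3.6)(0.4) = -0.14
var(2S + T) = (2)²·2.64 + (1)²·0.24 + 2·(2)·(1)·-0.14 = 10.24

10.2400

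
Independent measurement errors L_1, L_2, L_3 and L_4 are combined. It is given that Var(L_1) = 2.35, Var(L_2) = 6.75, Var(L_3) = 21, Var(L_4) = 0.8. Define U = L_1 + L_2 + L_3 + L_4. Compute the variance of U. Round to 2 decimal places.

By independence, Var(U) = (1)²Var(L_1) + (1)²Var(L_2) + (1)²Var(L_3) + (1)²Var(L_4)
= (1)²·2.35 + (1)²·6.75 + (1)²·21 + (1)²·0.8 = 30.9

30.90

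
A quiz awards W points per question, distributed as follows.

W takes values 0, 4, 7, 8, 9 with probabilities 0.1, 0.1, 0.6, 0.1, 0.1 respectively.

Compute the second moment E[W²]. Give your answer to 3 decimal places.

E[W²] = (0)²(0.1) + (4)²(0.1) + (7)²(0.6) + (8)²(0.1) + (9)²(0.1) = 45.5

45.500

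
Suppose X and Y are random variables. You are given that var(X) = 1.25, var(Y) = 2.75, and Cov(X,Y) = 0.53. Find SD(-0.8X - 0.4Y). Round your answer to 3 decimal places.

var(-0.8X - 0.4Y) = (-0.8)²·var(X) + (-0.4)²·var(Y) + 2·(-0.8)·(-0.4)·Cov(X,Y)
= 0.64·1.25 + 0.16·2.75 + 0.64·0.53 = 1.5792
SD(-0.8X - 0.4Y) = √1.5792 ≈ 1.257

1.257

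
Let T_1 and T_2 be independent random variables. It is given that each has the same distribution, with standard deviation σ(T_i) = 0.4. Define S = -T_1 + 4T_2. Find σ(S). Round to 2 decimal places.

1.65

Var(T_i) = (0.4)² = 0.16
By independence, Var(S) = (-1)²Var(T_1) + (4)²Var(T_2)
= (-1)²·0.16 + (4)²·0.16 = 2.72
σ(S) = √2.72 ≈ 1.65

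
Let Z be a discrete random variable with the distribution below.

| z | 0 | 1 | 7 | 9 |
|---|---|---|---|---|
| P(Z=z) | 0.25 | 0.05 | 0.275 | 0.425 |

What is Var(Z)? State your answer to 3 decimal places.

E[Z] = (0)(0.25) + (1)(0.05) + (7)(0.275) + (9)(0.425) = 5.8
E[Z²] = (0)²(0.25) + (1)²(0.05) + (7)²(0.275) + (9)²(0.425) = 47.95
Var(Z) = E[Z²] − (E[Z])² = 47.95 − (5.8)² = 14.31

14.310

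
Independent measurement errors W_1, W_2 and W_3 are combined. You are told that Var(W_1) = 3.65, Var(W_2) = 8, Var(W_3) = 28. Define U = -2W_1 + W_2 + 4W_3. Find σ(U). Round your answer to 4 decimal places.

By independence, Var(U) = (-2)²Var(W_1) + (1)²Var(W_2) + (4)²Var(W_3)
= (-2)²·3.65 + (1)²·8 + (4)²·28 = 470.6
σ(U) = √470.6 ≈ 21.6933

21.6933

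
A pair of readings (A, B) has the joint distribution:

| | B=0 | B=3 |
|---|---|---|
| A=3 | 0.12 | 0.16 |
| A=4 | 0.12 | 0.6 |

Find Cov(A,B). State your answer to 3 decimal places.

0.158

E[A] = 3.72,  E[B] = 2.28
E[AB] = 8.64
Cov(A,B) = E[AB] − E[A]E[B] = 8.64 − (3.72)(2.28) = 0.1584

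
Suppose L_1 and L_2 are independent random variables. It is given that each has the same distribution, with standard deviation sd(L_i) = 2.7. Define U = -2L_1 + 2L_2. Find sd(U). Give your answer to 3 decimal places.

Var(L_i) = (2.7)² = 7.29
By independence, Var(U) = (-2)²Var(L_1) + (2)²Var(L_2)
= (-2)²·7.29 + (2)²·7.29 = 58.32
sd(U) = √58.32 ≈ 7.637

7.637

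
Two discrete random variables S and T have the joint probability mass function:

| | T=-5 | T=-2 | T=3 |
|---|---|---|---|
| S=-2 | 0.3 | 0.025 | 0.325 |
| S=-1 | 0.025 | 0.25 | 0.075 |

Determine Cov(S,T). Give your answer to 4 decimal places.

E[S] = -1.65,  E[T] = -0.975
E[ST] = 1.55
Cov(S,T) = E[ST] − E[S]E[T] = 1.55 − (-1.65)(-0.975) = -0.05875

-0.0588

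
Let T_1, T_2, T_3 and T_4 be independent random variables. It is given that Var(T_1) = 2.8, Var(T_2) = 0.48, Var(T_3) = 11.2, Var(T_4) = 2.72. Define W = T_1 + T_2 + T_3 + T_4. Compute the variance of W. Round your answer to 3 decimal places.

17.200

By independence, Var(W) = (1)²Var(T_1) + (1)²Var(T_2) + (1)²Var(T_3) + (1)²Var(T_4)
= (1)²·2.8 + (1)²·0.48 + (1)²·11.2 + (1)²·2.72 = 17.2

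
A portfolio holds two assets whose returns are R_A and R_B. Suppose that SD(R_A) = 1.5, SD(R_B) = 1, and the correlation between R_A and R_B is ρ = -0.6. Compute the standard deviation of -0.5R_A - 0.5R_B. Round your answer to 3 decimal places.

0.602

V(R_A) = (1.5)² = 2.25;  V(R_B) = (1)² = 1
cov(R_A,R_B) = ρ·SD(R_A)·SD(R_B) = -0.6·1.5·1 = -0.9
V(-0.5R_A - 0.5R_B) = (-0.5)²·V(R_A) + (-0.5)²·V(R_B) + 2·(-0.5)·(-0.5)·cov(R_A,R_B)
= 0.25·2.25 + 0.25·1 + 0.5·-0.9 = 0.3625
SD(-0.5R_A - 0.5R_B) = √0.3625 ≈ 0.602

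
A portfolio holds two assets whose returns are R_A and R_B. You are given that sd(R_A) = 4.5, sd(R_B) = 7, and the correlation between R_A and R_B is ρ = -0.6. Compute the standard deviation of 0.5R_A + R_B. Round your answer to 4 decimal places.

5.9298

V(R_A) = (4.5)² = 20.25;  V(R_B) = (7)² = 49
Cov(R_A,R_B) = ρ·sd(R_A)·sd(R_B) = -0.6·4.5·7 = -18.9
V(0.5R_A + R_B) = (0.5)²·V(R_A) + (1)²·V(R_B) + 2·(0.5)·(1)·Cov(R_A,R_B)
= 0.25·20.25 + 1·49 + 1·-18.9 = 35.1625
sd(0.5R_A + R_B) = √35.1625 ≈ 5.9298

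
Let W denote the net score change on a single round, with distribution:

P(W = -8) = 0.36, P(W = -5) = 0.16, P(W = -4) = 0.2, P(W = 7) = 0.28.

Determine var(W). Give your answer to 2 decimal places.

37.61

E[W] = (-8)(0.36) + (-5)(0.16) + (-4)(0.2) + (7)(0.28) = -2.52
E[W²] = (-8)²(0.36) + (-5)²(0.16) + (-4)²(0.2) + (7)²(0.28) = 43.96
var(W) = E[W²] − (E[W])² = 43.96 − (-2.52)² = 37.6096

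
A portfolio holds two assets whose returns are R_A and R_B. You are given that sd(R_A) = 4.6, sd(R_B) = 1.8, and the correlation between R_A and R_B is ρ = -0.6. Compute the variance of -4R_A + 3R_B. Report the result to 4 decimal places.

486.9520

Var(R_A) = (4.6)² = 21.16;  Var(R_B) = (1.8)² = 3.24
cov(R_A,R_B) = ρ·sd(R_A)·sd(R_B) = -0.6·4.6·1.8 = -4.968
Var(-4R_A + 3R_B) = (-4)²·Var(R_A) + (3)²·Var(R_B) + 2·(-4)·(3)·cov(R_A,R_B)
= 16·21.16 + 9·3.24 + -24·-4.968 = 486.952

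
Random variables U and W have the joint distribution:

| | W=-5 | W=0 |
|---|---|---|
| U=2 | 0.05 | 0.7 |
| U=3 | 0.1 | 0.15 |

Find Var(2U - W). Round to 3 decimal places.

5.188

E[U] = 2.25,  E[W] = -0.75,  E[UW] = -2
Var(U) = 5.25 − (2.25)² = 0.1875;  Var(W) = 3.75 − (-0.75)² = 3.1875
Cov(U,W) = -2 − (2.25)(-0.75) = -0.3125
Var(2U - W) = (2)²·0.1875 + (-1)²·3.1875 + 2·(2)·(-1)·-0.3125 = 5.1875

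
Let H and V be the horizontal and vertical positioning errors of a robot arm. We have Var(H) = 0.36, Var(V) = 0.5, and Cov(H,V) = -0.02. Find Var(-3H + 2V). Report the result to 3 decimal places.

5.480

Var(-3H + 2V) = (-3)²·Var(H) + (2)²·Var(V) + 2·(-3)·(2)·Cov(H,V)
= 9·0.36 + 4·0.5 + -12·-0.02 = 5.48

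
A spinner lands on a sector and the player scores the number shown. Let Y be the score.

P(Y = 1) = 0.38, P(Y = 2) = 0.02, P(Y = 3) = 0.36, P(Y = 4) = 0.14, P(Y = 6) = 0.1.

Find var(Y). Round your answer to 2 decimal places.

E[Y] = (1)(0.38) + (2)(0.02) + (3)(0.36) + (4)(0.14) + (6)(0.1) = 2.66
E[Y²] = (1)²(0.38) + (2)²(0.02) + (3)²(0.36) + (4)²(0.14) + (6)²(0.1) = 9.54
var(Y) = E[Y²] − (E[Y])² = 9.54 − (2.66)² = 2.4644

2.46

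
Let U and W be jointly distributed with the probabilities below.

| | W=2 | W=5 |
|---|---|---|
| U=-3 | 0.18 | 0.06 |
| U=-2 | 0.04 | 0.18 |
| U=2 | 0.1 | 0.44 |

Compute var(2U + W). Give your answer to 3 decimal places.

27.466

E[U] = -0.08,  E[W] = 4.04,  E[UW] = 0.86
var(U) = 5.2 − (-0.08)² = 5.1936;  var(W) = 18.28 − (4.04)² = 1.9584
Cov(U,W) = 0.86 − (-0.08)(4.04) = 1.1832
var(2U + W) = (2)²·5.1936 + (1)²·1.9584 + 2·(2)·(1)·1.1832 = 27.4656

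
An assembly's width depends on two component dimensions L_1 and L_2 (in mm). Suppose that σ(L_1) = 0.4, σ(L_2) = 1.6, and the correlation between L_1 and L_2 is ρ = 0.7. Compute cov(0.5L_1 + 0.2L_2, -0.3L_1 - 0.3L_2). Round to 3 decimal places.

-0.272

Var(L_1) = (0.4)² = 0.16;  Var(L_2) = (1.6)² = 2.56
cov(L_1,L_2) = ρ·σ(L_1)·σ(L_2) = 0.7·0.4·1.6 = 0.448
cov(0.5L_1 + 0.2L_2, -0.3L_1 - 0.3L_2) = (0.5)(-0.3)Var(L_1) + (0.2)(-0.3)Var(L_2) + [(0.5)(-0.3) + (0.2)(-0.3)]cov(L_1,L_2)
= -0.15·0.16 + -0.06·2.56 + -0.21·0.448 = -0.27168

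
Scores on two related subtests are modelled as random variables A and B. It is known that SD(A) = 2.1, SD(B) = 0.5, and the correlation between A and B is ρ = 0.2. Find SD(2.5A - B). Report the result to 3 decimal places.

V(A) = (2.1)² = 4.41;  V(B) = (0.5)² = 0.25
Cov(A,B) = ρ·SD(A)·SD(B) = 0.2·2.1·0.5 = 0.21
V(2.5A - B) = (2.5)²·V(A) + (-1)²·V(B) + 2·(2.5)·(-1)·Cov(A,B)
= 6.25·4.41 + 1·0.25 + -5·0.21 = 26.7625
SD(2.5A - B) = √26.7625 ≈ 5.173

5.173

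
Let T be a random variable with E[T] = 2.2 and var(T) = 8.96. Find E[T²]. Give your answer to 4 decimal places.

13.8000

E[T²] = var(T) + (E[T])² = 8.96 + (2.2)² = 13.8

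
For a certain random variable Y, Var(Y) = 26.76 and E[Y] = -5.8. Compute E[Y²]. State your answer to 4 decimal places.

E[Y²] = Var(Y) + (E[Y])² = 26.76 + (-5.8)² = 60.4

60.4000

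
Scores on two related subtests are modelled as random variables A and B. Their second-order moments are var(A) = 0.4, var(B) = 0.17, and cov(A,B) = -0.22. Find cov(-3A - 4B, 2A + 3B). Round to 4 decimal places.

-0.7000

cov(-3A - 4B, 2A + 3B) = (-3)(2)var(A) + (-4)(3)var(B) + [(-3)(3) + (-4)(2)]cov(A,B)
= -6·0.4 + -12·0.17 + -17·-0.22 = -0.7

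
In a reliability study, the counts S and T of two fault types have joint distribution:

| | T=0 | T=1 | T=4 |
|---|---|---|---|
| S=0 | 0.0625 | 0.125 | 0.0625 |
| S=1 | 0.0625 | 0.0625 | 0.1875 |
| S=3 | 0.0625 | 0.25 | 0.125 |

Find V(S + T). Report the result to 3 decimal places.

4.121

E[S] = 1.625,  E[T] = 1.9375,  E[ST] = 3.0625
V(S) = 4.25 − (1.625)² = 1.609375;  V(T) = 6.4375 − (1.9375)² = 2.68359375
Cov(S,T) = 3.0625 − (1.625)(1.9375) = -0.0859375
V(S + T) = (1)²·1.609375 + (1)²·2.68359375 + 2·(1)·(1)·-0.0859375 = 4.12109375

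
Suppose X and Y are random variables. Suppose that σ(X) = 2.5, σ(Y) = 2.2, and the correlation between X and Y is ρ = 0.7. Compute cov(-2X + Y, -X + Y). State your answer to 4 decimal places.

Var(X) = (2.5)² = 6.25;  Var(Y) = (2.2)² = 4.84
cov(X,Y) = ρ·σ(X)·σ(Y) = 0.7·2.5·2.2 = 3.85
cov(-2X + Y, -X + Y) = (-2)(-1)Var(X) + (1)(1)Var(Y) + [(-2)(1) + (1)(-1)]cov(X,Y)
= 2·6.25 + 1·4.84 + -3·3.85 = 5.79

5.7900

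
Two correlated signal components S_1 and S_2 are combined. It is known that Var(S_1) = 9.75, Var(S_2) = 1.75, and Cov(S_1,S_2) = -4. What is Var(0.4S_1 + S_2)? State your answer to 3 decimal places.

0.110

Var(0.4S_1 + S_2) = (0.4)²·Var(S_1) + (1)²·Var(S_2) + 2·(0.4)·(1)·Cov(S_1,S_2)
= 0.16·9.75 + 1·1.75 + 0.8·-4 = 0.11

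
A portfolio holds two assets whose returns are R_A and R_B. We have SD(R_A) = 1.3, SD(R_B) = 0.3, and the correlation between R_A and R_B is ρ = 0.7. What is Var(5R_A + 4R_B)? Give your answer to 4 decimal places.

Var(R_A) = (1.3)² = 1.69;  Var(R_B) = (0.3)² = 0.09
Cov(R_A,R_B) = ρ·SD(R_A)·SD(R_B) = 0.7·1.3·0.3 = 0.273
Var(5R_A + 4R_B) = (5)²·Var(R_A) + (4)²·Var(R_B) + 2·(5)·(4)·Cov(R_A,R_B)
= 25·1.69 + 16·0.09 + 40·0.273 = 54.61

54.6100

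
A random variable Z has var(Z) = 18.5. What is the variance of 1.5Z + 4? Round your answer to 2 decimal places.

var(1.5Z + 4) = (1.5)²·var(Z) = 2.25·18.5 = 41.625

41.63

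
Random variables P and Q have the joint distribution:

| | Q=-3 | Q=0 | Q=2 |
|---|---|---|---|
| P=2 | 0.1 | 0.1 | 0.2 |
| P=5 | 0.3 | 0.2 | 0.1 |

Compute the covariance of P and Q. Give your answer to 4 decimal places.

E[P] = 3.8,  E[Q] = -0.6
E[PQ] = -3.3
cov(P,Q) = E[PQ] − E[P]E[Q] = -3.3 − (3.8)(-0.6) = -1.02

-1.0200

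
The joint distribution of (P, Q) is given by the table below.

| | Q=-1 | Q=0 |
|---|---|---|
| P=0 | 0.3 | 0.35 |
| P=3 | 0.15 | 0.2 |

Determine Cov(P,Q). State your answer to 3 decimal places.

E[P] = 1.05,  E[Q] = -0.45
E[PQ] = -0.45
Cov(P,Q) = E[PQ] − E[P]E[Q] = -0.45 − (1.05)(-0.45) = 0.0225

0.023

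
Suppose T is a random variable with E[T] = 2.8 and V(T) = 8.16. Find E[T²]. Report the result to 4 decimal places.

E[T²] = V(T) + (E[T])² = 8.16 + (2.8)² = 16

16.0000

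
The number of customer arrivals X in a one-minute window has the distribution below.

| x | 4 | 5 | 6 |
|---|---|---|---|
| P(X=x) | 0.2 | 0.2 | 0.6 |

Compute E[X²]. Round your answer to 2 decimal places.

E[X²] = (4)²(0.2) + (5)²(0.2) + (6)²(0.6) = 29.8

29.80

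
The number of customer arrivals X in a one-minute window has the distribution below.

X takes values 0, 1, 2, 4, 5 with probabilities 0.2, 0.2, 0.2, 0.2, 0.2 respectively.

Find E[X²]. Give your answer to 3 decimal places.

9.200

E[X²] = (0)²(0.2) + (1)²(0.2) + (2)²(0.2) + (4)²(0.2) + (5)²(0.2) = 9.2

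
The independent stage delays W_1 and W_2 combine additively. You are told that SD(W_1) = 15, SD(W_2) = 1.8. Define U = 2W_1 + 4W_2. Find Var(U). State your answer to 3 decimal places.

Var(W_1) = 225, Var(W_2) = 3.24
By independence, Var(U) = (2)²Var(W_1) + (4)²Var(W_2)
= (2)²·225 + (4)²·3.24 = 951.84

951.840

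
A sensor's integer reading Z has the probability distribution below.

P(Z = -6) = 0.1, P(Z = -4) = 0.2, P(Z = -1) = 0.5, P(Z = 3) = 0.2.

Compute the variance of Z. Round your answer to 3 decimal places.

7.410

E[Z] = (-6)(0.1) + (-4)(0.2) + (-1)(0.5) + (3)(0.2) = -1.3
E[Z²] = (-6)²(0.1) + (-4)²(0.2) + (-1)²(0.5) + (3)²(0.2) = 9.1
V(Z) = E[Z²] − (E[Z])² = 9.1 − (-1.3)² = 7.41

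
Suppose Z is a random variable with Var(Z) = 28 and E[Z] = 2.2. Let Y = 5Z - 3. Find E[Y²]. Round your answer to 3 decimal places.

E[5Z - 3] = 5·2.2 − 3 = 8
Var(5Z - 3) = (5)²·28 = 700
E[Y²] = Var(Y) + (E[Y])² = 700 + (8)² = 764

764.000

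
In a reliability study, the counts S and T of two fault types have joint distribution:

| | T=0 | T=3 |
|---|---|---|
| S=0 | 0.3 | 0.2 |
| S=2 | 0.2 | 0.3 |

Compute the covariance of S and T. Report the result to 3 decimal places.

0.300

E[S] = 1,  E[T] = 1.5
E[ST] = 1.8
Cov(S,T) = E[ST] − E[S]E[T] = 1.8 − (1)(1.5) = 0.3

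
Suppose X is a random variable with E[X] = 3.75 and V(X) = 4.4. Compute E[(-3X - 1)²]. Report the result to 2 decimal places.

189.66

E[-3X - 1] = -3·3.75 − 1 = -12.25
V(-3X - 1) = (-3)²·4.4 = 39.6
E[(-3X - 1)²] = V((-3X - 1)) + (E[(-3X - 1)])² = 39.6 + (-12.25)² = 189.6625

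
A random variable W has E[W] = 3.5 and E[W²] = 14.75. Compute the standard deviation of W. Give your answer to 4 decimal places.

V(W) = 14.75 − (3.5)² = 2.5
SD(W) = √2.5 ≈ 1.5811

1.5811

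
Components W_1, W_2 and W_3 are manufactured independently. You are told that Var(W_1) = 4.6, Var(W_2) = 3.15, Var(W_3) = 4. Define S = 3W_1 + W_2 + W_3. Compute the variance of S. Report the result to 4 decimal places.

48.5500

By independence, Var(S) = (3)²Var(W_1) + (1)²Var(W_2) + (1)²Var(W_3)
= (3)²·4.6 + (1)²·3.15 + (1)²·4 = 48.55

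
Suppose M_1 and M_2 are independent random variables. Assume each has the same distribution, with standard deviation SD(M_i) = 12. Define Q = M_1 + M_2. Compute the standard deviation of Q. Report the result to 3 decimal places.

16.971

V(M_i) = (12)² = 144
By independence, V(Q) = (1)²V(M_1) + (1)²V(M_2)
= (1)²·144 + (1)²·144 = 288
SD(Q) = √288 ≈ 16.971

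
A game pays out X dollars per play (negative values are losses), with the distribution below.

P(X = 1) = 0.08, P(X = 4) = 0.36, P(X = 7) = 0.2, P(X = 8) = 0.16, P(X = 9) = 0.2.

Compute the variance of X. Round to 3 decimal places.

E[X] = (1)(0.08) + (4)(0.36) + (7)(0.2) + (8)(0.16) + (9)(0.2) = 6
E[X²] = (1)²(0.08) + (4)²(0.36) + (7)²(0.2) + (8)²(0.16) + (9)²(0.2) = 42.08
Var(X) = E[X²] − (E[X])² = 42.08 − (6)² = 6.08

6.080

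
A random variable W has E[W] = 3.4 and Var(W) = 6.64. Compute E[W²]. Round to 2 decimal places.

E[W²] = Var(W) + (E[W])² = 6.64 + (3.4)² = 18.2

18.20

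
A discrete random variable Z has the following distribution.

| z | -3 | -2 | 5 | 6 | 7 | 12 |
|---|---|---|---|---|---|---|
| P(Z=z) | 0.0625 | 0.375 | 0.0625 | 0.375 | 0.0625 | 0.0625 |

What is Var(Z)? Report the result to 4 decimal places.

E[Z] = (-3)(0.0625) + (-2)(0.375) + (5)(0.0625) + (6)(0.375) + (7)(0.0625) + (12)(0.0625) = 2.8125
E[Z²] = (-3)²(0.0625) + (-2)²(0.375) + (5)²(0.0625) + (6)²(0.375) + (7)²(0.0625) + (12)²(0.0625) = 29.1875
Var(Z) = E[Z²] − (E[Z])² = 29.1875 − (2.8125)² = 21.27734375

21.2773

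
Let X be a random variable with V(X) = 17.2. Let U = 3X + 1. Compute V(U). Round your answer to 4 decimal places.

154.8000

V(3X + 1) = (3)²·V(X) = 9·17.2 = 154.8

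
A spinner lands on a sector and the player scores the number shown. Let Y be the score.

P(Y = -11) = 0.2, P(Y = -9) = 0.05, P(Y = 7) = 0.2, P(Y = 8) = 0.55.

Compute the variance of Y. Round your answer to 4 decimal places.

63.3275

E[Y] = (-11)(0.2) + (-9)(0.05) + (7)(0.2) + (8)(0.55) = 3.15
E[Y²] = (-11)²(0.2) + (-9)²(0.05) + (7)²(0.2) + (8)²(0.55) = 73.25
Var(Y) = E[Y²] − (E[Y])² = 73.25 − (3.15)² = 63.3275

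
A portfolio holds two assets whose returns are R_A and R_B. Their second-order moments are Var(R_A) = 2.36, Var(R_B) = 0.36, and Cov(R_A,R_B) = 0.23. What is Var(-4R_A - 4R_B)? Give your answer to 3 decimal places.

50.880

Var(-4R_A - 4R_B) = (-4)²·Var(R_A) + (-4)²·Var(R_B) + 2·(-4)·(-4)·Cov(R_A,R_B)
= 16·2.36 + 16·0.36 + 32·0.23 = 50.88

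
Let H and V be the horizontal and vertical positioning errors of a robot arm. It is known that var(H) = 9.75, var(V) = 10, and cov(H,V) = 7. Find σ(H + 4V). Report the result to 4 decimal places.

15.0250

var(H + 4V) = (1)²·var(H) + (4)²·var(V) + 2·(1)·(4)·cov(H,V)
= 1·9.75 + 16·10 + 8·7 = 225.75
σ(H + 4V) = √225.75 ≈ 15.0250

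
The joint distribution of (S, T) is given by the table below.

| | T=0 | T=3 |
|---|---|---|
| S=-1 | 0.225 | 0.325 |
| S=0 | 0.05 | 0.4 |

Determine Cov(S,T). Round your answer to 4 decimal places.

0.2213

E[S] = -0.55,  E[T] = 2.175
E[ST] = -0.975
Cov(S,T) = E[ST] − E[S]E[T] = -0.975 − (-0.55)(2.175) = 0.22125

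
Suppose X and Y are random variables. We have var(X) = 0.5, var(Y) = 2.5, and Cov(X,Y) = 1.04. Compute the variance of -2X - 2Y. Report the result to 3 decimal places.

20.320

var(-2X - 2Y) = (-2)²·var(X) + (-2)²·var(Y) + 2·(-2)·(-2)·Cov(X,Y)
= 4·0.5 + 4·2.5 + 8·1.04 = 20.32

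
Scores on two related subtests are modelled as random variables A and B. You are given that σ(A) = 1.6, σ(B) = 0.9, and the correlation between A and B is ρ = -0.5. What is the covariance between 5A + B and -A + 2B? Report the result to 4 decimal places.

V(A) = (1.6)² = 2.56;  V(B) = (0.9)² = 0.81
Cov(A,B) = ρ·σ(A)·σ(B) = -0.5·1.6·0.9 = -0.72
Cov(5A + B, -A + 2B) = (5)(-1)V(A) + (1)(2)V(B) + [(5)(2) + (1)(-1)]Cov(A,B)
= -5·2.56 + 2·0.81 + 9·-0.72 = -17.66

-17.6600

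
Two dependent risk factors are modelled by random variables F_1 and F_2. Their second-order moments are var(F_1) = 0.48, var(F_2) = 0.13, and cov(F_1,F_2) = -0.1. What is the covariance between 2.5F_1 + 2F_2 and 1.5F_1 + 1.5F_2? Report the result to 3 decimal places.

1.515

cov(2.5F_1 + 2F_2, 1.5F_1 + 1.5F_2) = (2.5)(1.5)var(F_1) + (2)(1.5)var(F_2) + [(2.5)(1.5) + (2)(1.5)]cov(F_1,F_2)
= 3.75·0.48 + 3·0.13 + 6.75·-0.1 = 1.515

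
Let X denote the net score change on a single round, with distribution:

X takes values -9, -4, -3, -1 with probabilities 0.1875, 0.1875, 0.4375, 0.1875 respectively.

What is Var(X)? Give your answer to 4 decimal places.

E[X] = (-9)(0.1875) + (-4)(0.1875) + (-3)(0.4375) + (-1)(0.1875) = -3.9375
E[X²] = (-9)²(0.1875) + (-4)²(0.1875) + (-3)²(0.4375) + (-1)²(0.1875) = 22.3125
Var(X) = E[X²] − (E[X])² = 22.3125 − (-3.9375)² = 6.80859375

6.8086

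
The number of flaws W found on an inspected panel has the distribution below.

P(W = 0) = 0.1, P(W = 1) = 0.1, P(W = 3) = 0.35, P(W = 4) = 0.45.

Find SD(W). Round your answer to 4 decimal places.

1.3219

E[W] = (0)(0.1) + (1)(0.1) + (3)(0.35) + (4)(0.45) = 2.95
E[W²] = (0)²(0.1) + (1)²(0.1) + (3)²(0.35) + (4)²(0.45) = 10.45
Var(W) = E[W²] − (E[W])² = 10.45 − (2.95)² = 1.7475
SD(W) = √1.7475 ≈ 1.3219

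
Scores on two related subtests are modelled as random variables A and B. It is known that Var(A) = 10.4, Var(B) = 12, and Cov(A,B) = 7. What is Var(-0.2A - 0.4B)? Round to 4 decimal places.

3.4560

Var(-0.2A - 0.4B) = (-0.2)²·Var(A) + (-0.4)²·Var(B) + 2·(-0.2)·(-0.4)·Cov(A,B)
= 0.04·10.4 + 0.16·12 + 0.16·7 = 3.456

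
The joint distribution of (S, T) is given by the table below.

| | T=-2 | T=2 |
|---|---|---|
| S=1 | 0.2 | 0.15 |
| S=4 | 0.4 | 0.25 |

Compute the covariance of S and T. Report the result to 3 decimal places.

-0.120

E[S] = 2.95,  E[T] = -0.4
E[ST] = -1.3
Cov(S,T) = E[ST] − E[S]E[T] = -1.3 − (2.95)(-0.4) = -0.12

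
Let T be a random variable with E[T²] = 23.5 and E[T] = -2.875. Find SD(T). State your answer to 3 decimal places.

3.903

V(T) = 23.5 − (-2.875)² = 15.234375
SD(T) = √15.234375 ≈ 3.903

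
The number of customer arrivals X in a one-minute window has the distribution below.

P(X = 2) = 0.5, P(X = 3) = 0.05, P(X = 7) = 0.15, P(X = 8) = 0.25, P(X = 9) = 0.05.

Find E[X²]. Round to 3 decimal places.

E[X²] = (2)²(0.5) + (3)²(0.05) + (7)²(0.15) + (8)²(0.25) + (9)²(0.05) = 29.85

29.850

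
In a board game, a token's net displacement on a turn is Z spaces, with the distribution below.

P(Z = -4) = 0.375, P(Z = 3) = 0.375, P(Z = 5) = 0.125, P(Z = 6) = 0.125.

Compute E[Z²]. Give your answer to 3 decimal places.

E[Z²] = (-4)²(0.375) + (3)²(0.375) + (5)²(0.125) + (6)²(0.125) = 17

17.000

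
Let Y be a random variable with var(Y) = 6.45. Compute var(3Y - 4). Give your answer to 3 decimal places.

58.050

var(3Y - 4) = (3)²·var(Y) = 9·6.45 = 58.05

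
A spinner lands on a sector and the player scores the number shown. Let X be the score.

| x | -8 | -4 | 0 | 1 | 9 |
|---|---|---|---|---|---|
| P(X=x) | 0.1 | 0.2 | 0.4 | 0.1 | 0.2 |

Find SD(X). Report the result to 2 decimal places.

E[X] = (-8)(0.1) + (-4)(0.2) + (0)(0.4) + (1)(0.1) + (9)(0.2) = 0.3
E[X²] = (-8)²(0.1) + (-4)²(0.2) + (0)²(0.4) + (1)²(0.1) + (9)²(0.2) = 25.9
Var(X) = E[X²] − (E[X])² = 25.9 − (0.3)² = 25.81
SD(X) = √25.81 ≈ 5.08

5.08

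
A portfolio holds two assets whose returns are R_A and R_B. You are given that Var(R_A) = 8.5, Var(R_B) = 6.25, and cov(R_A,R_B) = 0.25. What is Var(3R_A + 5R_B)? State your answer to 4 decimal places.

Var(3R_A + 5R_B) = (3)²·Var(R_A) + (5)²·Var(R_B) + 2·(3)·(5)·cov(R_A,R_B)
= 9·8.5 + 25·6.25 + 30·0.25 = 240.25

240.2500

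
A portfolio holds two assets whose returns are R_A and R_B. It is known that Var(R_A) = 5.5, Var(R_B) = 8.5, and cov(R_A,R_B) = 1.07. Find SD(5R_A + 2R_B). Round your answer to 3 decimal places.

13.889

Var(5R_A + 2R_B) = (5)²·Var(R_A) + (2)²·Var(R_B) + 2·(5)·(2)·cov(R_A,R_B)
= 25·5.5 + 4·8.5 + 20·1.07 = 192.9
SD(5R_A + 2R_B) = √192.9 ≈ 13.889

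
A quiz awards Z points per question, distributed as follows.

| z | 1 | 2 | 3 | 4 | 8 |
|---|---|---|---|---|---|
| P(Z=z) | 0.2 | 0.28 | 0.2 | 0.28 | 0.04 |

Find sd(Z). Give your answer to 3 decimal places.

1.523

E[Z] = (1)(0.2) + (2)(0.28) + (3)(0.2) + (4)(0.28) + (8)(0.04) = 2.8
E[Z²] = (1)²(0.2) + (2)²(0.28) + (3)²(0.2) + (4)²(0.28) + (8)²(0.04) = 10.16
V(Z) = E[Z²] − (E[Z])² = 10.16 − (2.8)² = 2.32
sd(Z) = √2.32 ≈ 1.523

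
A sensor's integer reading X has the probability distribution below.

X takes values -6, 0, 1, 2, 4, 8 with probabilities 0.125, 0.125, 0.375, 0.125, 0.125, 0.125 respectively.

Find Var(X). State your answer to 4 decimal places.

13.4844

E[X] = (-6)(0.125) + (0)(0.125) + (1)(0.375) + (2)(0.125) + (4)(0.125) + (8)(0.125) = 1.375
E[X²] = (-6)²(0.125) + (0)²(0.125) + (1)²(0.375) + (2)²(0.125) + (4)²(0.125) + (8)²(0.125) = 15.375
Var(X) = E[X²] − (E[X])² = 15.375 − (1.375)² = 13.484375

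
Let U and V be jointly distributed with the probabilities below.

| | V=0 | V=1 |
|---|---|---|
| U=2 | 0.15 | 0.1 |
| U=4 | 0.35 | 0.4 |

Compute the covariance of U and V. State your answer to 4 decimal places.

0.0500

E[U] = 3.5,  E[V] = 0.5
E[UV] = 1.8
Cov(U,V) = E[UV] − E[U]E[V] = 1.8 − (3.5)(0.5) = 0.05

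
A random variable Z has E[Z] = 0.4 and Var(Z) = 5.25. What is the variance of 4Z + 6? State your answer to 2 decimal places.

Var(4Z + 6) = (4)²·Var(Z) = 16·5.25 = 84

84.00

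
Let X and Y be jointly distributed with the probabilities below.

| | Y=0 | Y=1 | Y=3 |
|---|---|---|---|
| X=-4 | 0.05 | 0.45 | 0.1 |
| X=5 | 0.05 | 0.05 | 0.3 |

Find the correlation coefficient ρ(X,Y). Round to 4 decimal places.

E[X] = -0.4,  E[Y] = 1.7
E[XY] = 1.75
cov(X,Y) = E[XY] − E[X]E[Y] = 1.75 − (-0.4)(1.7) = 2.43
Var(X) = 19.44,  Var(Y) = 1.21
ρ = 2.43 / √(19.44·1.21) ≈ 0.5010

0.5010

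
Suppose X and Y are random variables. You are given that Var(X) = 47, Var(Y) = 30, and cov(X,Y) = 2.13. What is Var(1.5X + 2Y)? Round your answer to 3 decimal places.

Var(1.5X + 2Y) = (1.5)²·Var(X) + (2)²·Var(Y) + 2·(1.5)·(2)·cov(X,Y)
= 2.25·47 + 4·30 + 6·2.13 = 238.53

238.530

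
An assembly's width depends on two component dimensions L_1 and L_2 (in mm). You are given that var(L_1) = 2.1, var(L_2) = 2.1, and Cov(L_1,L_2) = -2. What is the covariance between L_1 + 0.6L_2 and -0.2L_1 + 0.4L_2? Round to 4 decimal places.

-0.4760

Cov(L_1 + 0.6L_2, -0.2L_1 + 0.4L_2) = (1)(-0.2)var(L_1) + (0.6)(0.4)var(L_2) + [(1)(0.4) + (0.6)(-0.2)]Cov(L_1,L_2)
= -0.2·2.1 + 0.24·2.1 + 0.28·-2 = -0.476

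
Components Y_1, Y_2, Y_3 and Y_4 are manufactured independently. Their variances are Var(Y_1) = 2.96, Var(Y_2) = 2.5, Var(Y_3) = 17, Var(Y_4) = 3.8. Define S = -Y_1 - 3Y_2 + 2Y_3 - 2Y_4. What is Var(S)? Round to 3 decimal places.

By independence, Var(S) = (-1)²Var(Y_1) + (-3)²Var(Y_2) + (2)²Var(Y_3) + (-2)²Var(Y_4)
= (-1)²·2.96 + (-3)²·2.5 + (2)²·17 + (-2)²·3.8 = 108.66

108.660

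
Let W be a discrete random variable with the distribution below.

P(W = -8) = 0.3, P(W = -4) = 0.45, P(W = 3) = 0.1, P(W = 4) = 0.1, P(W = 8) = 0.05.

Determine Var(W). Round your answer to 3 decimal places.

E[W] = (-8)(0.3) + (-4)(0.45) + (3)(0.1) + (4)(0.1) + (8)(0.05) = -3.1
E[W²] = (-8)²(0.3) + (-4)²(0.45) + (3)²(0.1) + (4)²(0.1) + (8)²(0.05) = 32.1
Var(W) = E[W²] − (E[W])² = 32.1 − (-3.1)² = 22.49

22.490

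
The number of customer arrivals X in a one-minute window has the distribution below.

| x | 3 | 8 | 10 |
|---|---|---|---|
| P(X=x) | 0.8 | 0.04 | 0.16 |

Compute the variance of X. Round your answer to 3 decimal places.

7.098

E[X] = (3)(0.8) + (8)(0.04) + (10)(0.16) = 4.32
E[X²] = (3)²(0.8) + (8)²(0.04) + (10)²(0.16) = 25.76
Var(X) = E[X²] − (E[X])² = 25.76 − (4.32)² = 7.0976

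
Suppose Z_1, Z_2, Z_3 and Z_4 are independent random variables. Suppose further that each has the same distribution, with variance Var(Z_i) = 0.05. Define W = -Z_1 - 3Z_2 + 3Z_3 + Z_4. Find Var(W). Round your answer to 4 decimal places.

1.0000

By independence, Var(W) = (-1)²Var(Z_1) + (-3)²Var(Z_2) + (3)²Var(Z_3) + (1)²Var(Z_4)
= (-1)²·0.05 + (-3)²·0.05 + (3)²·0.05 + (1)²·0.05 = 1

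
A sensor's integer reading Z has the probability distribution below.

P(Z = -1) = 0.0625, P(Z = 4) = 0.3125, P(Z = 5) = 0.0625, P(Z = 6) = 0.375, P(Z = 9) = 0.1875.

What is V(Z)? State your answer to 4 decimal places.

5.7461

E[Z] = (-1)(0.0625) + (4)(0.3125) + (5)(0.0625) + (6)(0.375) + (9)(0.1875) = 5.4375
E[Z²] = (-1)²(0.0625) + (4)²(0.3125) + (5)²(0.0625) + (6)²(0.375) + (9)²(0.1875) = 35.3125
V(Z) = E[Z²] − (E[Z])² = 35.3125 − (5.4375)² = 5.74609375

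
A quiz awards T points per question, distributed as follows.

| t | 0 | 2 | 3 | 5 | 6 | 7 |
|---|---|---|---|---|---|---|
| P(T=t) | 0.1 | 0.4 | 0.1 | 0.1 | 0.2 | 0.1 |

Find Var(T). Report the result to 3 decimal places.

4.850

E[T] = (0)(0.1) + (2)(0.4) + (3)(0.1) + (5)(0.1) + (6)(0.2) + (7)(0.1) = 3.5
E[T²] = (0)²(0.1) + (2)²(0.4) + (3)²(0.1) + (5)²(0.1) + (6)²(0.2) + (7)²(0.1) = 17.1
Var(T) = E[T²] − (E[T])² = 17.1 − (3.5)² = 4.85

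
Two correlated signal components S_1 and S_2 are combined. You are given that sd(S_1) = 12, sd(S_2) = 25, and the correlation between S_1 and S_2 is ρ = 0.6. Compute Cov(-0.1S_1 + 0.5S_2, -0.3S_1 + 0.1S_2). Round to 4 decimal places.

6.7700

V(S_1) = (12)² = 144;  V(S_2) = (25)² = 625
Cov(S_1,S_2) = ρ·sd(S_1)·sd(S_2) = 0.6·12·25 = 180
Cov(-0.1S_1 + 0.5S_2, -0.3S_1 + 0.1S_2) = (-0.1)(-0.3)V(S_1) + (0.5)(0.1)V(S_2) + [(-0.1)(0.1) + (0.5)(-0.3)]Cov(S_1,S_2)
= 0.03·144 + 0.05·625 + -0.16·180 = 6.77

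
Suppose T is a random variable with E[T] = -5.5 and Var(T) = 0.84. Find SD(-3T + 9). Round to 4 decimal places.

2.7495

Var(-3T + 9) = (-3)²·0.84 = 7.56
SD(-3T + 9) = √7.56 ≈ 2.7495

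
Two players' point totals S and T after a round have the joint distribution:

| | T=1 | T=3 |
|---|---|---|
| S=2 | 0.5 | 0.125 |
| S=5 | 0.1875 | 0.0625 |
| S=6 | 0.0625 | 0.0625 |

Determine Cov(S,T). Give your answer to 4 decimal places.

0.2500

E[S] = 3.25,  E[T] = 1.5
E[ST] = 5.125
Cov(S,T) = E[ST] − E[S]E[T] = 5.125 − (3.25)(1.5) = 0.25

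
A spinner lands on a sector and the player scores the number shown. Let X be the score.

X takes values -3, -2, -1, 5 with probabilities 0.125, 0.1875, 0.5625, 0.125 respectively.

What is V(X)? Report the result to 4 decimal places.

5.0898

E[X] = (-3)(0.125) + (-2)(0.1875) + (-1)(0.5625) + (5)(0.125) = -0.6875
E[X²] = (-3)²(0.125) + (-2)²(0.1875) + (-1)²(0.5625) + (5)²(0.125) = 5.5625
V(X) = E[X²] − (E[X])² = 5.5625 − (-0.6875)² = 5.08984375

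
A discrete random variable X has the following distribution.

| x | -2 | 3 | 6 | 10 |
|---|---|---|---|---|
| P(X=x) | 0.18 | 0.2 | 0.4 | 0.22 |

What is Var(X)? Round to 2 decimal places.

15.49

E[X] = (-2)(0.18) + (3)(0.2) + (6)(0.4) + (10)(0.22) = 4.84
E[X²] = (-2)²(0.18) + (3)²(0.2) + (6)²(0.4) + (10)²(0.22) = 38.92
Var(X) = E[X²] − (E[X])² = 38.92 − (4.84)² = 15.4944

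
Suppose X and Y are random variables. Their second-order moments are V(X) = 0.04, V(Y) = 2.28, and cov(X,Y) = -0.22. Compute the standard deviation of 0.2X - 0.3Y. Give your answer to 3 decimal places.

V(0.2X - 0.3Y) = (0.2)²·V(X) + (-0.3)²·V(Y) + 2·(0.2)·(-0.3)·cov(X,Y)
= 0.04·0.04 + 0.09·2.28 + -0.12·-0.22 = 0.2332
SD(0.2X - 0.3Y) = √0.2332 ≈ 0.483

0.483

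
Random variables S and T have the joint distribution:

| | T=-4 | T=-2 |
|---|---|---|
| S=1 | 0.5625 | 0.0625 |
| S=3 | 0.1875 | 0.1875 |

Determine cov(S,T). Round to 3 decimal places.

E[S] = 1.75,  E[T] = -3.5
E[ST] = -5.75
cov(S,T) = E[ST] − E[S]E[T] = -5.75 − (1.75)(-3.5) = 0.375

0.375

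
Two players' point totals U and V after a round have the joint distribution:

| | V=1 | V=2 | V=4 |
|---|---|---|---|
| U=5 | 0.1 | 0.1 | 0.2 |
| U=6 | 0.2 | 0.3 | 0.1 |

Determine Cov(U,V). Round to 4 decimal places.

-0.1800

E[U] = 5.6,  E[V] = 2.3
E[UV] = 12.7
Cov(U,V) = E[UV] − E[U]E[V] = 12.7 − (5.6)(2.3) = -0.18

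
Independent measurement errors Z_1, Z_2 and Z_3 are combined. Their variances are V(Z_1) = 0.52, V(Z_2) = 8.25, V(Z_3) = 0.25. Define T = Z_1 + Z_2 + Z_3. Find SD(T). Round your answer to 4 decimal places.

By independence, V(T) = (1)²V(Z_1) + (1)²V(Z_2) + (1)²V(Z_3)
= (1)²·0.52 + (1)²·8.25 + (1)²·0.25 = 9.02
SD(T) = √9.02 ≈ 3.0033

3.0033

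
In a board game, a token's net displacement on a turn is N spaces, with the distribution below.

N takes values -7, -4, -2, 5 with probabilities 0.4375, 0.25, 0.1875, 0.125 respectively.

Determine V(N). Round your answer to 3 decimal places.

E[N] = (-7)(0.4375) + (-4)(0.25) + (-2)(0.1875) + (5)(0.125) = -3.8125
E[N²] = (-7)²(0.4375) + (-4)²(0.25) + (-2)²(0.1875) + (5)²(0.125) = 29.3125
V(N) = E[N²] − (E[N])² = 29.3125 − (-3.8125)² = 14.77734375

14.777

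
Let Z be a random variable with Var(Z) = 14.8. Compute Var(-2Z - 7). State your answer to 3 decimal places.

59.200

Var(-2Z - 7) = (-2)²·Var(Z) = 4·14.8 = 59.2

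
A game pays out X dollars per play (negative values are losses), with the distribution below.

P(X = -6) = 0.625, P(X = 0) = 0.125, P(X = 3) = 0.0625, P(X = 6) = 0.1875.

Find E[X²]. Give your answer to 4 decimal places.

E[X²] = (-6)²(0.625) + (0)²(0.125) + (3)²(0.0625) + (6)²(0.1875) = 29.8125

29.8125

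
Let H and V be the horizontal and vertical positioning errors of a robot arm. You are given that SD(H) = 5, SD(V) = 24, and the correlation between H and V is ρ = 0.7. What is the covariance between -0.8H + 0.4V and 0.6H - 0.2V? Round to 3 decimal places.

-24.480

var(H) = (5)² = 25;  var(V) = (24)² = 576
Cov(H,V) = ρ·SD(H)·SD(V) = 0.7·5·24 = 84
Cov(-0.8H + 0.4V, 0.6H - 0.2V) = (-0.8)(0.6)var(H) + (0.4)(-0.2)var(V) + [(-0.8)(-0.2) + (0.4)(0.6)]Cov(H,V)
= -0.48·25 + -0.08·576 + 0.4·84 = -24.48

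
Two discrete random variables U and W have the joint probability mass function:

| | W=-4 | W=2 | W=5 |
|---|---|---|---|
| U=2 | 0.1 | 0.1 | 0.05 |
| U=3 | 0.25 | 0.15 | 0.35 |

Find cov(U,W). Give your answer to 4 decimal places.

E[U] = 2.75,  E[W] = 1.1
E[UW] = 3.25
cov(U,W) = E[UW] − E[U]E[W] = 3.25 − (2.75)(1.1) = 0.225

0.2250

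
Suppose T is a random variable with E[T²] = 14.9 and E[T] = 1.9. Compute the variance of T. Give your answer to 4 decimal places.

11.2900

Var(T) = 14.9 − (1.9)² = 11.29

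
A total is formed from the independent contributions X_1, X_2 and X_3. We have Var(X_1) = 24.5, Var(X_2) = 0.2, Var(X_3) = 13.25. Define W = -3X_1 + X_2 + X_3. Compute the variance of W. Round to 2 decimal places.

233.95

By independence, Var(W) = (-3)²Var(X_1) + (1)²Var(X_2) + (1)²Var(X_3)
= (-3)²·24.5 + (1)²·0.2 + (1)²·13.25 = 233.95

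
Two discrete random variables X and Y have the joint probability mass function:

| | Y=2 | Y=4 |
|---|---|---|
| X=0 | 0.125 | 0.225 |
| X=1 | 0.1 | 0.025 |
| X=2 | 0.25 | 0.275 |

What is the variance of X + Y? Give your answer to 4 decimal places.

E[X] = 1.175,  E[Y] = 3.05,  E[XY] = 3.5
var(X) = 2.225 − (1.175)² = 0.844375;  var(Y) = 10.3 − (3.05)² = 0.9975
cov(X,Y) = 3.5 − (1.175)(3.05) = -0.08375
var(X + Y) = (1)²·0.844375 + (1)²·0.9975 + 2·(1)·(1)·-0.08375 = 1.674375

1.6744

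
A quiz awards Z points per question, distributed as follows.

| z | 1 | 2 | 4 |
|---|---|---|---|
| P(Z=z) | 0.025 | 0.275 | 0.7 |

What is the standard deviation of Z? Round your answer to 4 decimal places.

0.9666

E[Z] = (1)(0.025) + (2)(0.275) + (4)(0.7) = 3.375
E[Z²] = (1)²(0.025) + (2)²(0.275) + (4)²(0.7) = 12.325
var(Z) = E[Z²] − (E[Z])² = 12.325 − (3.375)² = 0.934375
SD(Z) = √0.934375 ≈ 0.9666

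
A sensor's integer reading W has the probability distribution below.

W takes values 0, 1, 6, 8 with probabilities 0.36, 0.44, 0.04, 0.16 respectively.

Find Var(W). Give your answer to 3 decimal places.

E[W] = (0)(0.36) + (1)(0.44) + (6)(0.04) + (8)(0.16) = 1.96
E[W²] = (0)²(0.36) + (1)²(0.44) + (6)²(0.04) + (8)²(0.16) = 12.12
Var(W) = E[W²] − (E[W])² = 12.12 − (1.96)² = 8.2784

8.278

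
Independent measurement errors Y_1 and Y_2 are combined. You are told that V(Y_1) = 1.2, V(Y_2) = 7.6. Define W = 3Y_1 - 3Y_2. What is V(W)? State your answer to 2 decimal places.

79.20

By independence, V(W) = (3)²V(Y_1) + (-3)²V(Y_2)
= (3)²·1.2 + (-3)²·7.6 = 79.2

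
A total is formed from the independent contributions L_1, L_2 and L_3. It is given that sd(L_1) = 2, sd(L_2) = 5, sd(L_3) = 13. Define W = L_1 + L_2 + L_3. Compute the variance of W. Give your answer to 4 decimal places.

Var(L_1) = 4, Var(L_2) = 25, Var(L_3) = 169
By independence, Var(W) = (1)²Var(L_1) + (1)²Var(L_2) + (1)²Var(L_3)
= (1)²·4 + (1)²·25 + (1)²·169 = 198

198.0000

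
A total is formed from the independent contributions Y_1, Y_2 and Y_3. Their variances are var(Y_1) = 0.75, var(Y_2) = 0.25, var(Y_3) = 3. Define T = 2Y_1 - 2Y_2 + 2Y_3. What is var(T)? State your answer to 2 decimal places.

16.00

By independence, var(T) = (2)²var(Y_1) + (-2)²var(Y_2) + (2)²var(Y_3)
= (2)²·0.75 + (-2)²·0.25 + (2)²·3 = 16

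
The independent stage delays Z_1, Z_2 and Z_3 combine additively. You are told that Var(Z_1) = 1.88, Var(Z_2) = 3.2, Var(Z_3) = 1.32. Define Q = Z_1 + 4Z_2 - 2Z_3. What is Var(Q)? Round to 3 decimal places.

By independence, Var(Q) = (1)²Var(Z_1) + (4)²Var(Z_2) + (-2)²Var(Z_3)
= (1)²·1.88 + (4)²·3.2 + (-2)²·1.32 = 58.36

58.360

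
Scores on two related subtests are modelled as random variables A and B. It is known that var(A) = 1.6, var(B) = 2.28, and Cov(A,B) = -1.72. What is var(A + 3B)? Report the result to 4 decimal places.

var(A + 3B) = (1)²·var(A) + (3)²·var(B) + 2·(1)·(3)·Cov(A,B)
= 1·1.6 + 9·2.28 + 6·-1.72 = 11.8

11.8000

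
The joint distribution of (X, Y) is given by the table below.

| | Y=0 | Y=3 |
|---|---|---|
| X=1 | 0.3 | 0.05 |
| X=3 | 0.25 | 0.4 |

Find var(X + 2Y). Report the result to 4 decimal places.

E[X] = 2.3,  E[Y] = 1.35,  E[XY] = 3.75
var(X) = 6.2 − (2.3)² = 0.91;  var(Y) = 4.05 − (1.35)² = 2.2275
Cov(X,Y) = 3.75 − (2.3)(1.35) = 0.645
var(X + 2Y) = (1)²·0.91 + (2)²·2.2275 + 2·(1)·(2)·0.645 = 12.4

12.4000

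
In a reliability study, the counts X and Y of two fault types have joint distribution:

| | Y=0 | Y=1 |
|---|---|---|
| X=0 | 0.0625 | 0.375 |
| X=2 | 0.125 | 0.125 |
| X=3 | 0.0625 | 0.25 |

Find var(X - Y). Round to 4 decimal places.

E[X] = 1.4375,  E[Y] = 0.75,  E[XY] = 1
var(X) = 3.8125 − (1.4375)² = 1.74609375;  var(Y) = 0.75 − (0.75)² = 0.1875
Cov(X,Y) = 1 − (1.4375)(0.75) = -0.078125
var(X - Y) = (1)²·1.74609375 + (-1)²·0.1875 + 2·(1)·(-1)·-0.078125 = 2.08984375

2.0898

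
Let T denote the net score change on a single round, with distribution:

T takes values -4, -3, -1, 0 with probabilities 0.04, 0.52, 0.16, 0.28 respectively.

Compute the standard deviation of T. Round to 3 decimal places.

E[T] = (-4)(0.04) + (-3)(0.52) + (-1)(0.16) + (0)(0.28) = -1.88
E[T²] = (-4)²(0.04) + (-3)²(0.52) + (-1)²(0.16) + (0)²(0.28) = 5.48
V(T) = E[T²] − (E[T])² = 5.48 − (-1.88)² = 1.9456
σ(T) = √1.9456 ≈ 1.395

1.395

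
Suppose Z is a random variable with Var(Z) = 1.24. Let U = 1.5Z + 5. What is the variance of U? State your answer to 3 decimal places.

2.790

Var(1.5Z + 5) = (1.5)²·Var(Z) = 2.25·1.24 = 2.79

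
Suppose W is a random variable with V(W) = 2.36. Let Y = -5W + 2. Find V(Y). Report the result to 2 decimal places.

59.00

V(-5W + 2) = (-5)²·V(W) = 25·2.36 = 59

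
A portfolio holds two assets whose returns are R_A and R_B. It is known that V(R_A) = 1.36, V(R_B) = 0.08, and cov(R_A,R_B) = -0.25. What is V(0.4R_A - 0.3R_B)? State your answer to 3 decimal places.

0.285

V(0.4R_A - 0.3R_B) = (0.4)²·V(R_A) + (-0.3)²·V(R_B) + 2·(0.4)·(-0.3)·cov(R_A,R_B)
= 0.16·1.36 + 0.09·0.08 + -0.24·-0.25 = 0.2848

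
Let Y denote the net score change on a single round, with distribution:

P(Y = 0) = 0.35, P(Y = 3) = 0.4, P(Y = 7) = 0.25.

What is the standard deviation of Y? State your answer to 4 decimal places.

2.6735

E[Y] = (0)(0.35) + (3)(0.4) + (7)(0.25) = 2.95
E[Y²] = (0)²(0.35) + (3)²(0.4) + (7)²(0.25) = 15.85
Var(Y) = E[Y²] − (E[Y])² = 15.85 − (2.95)² = 7.1475
sd(Y) = √7.1475 ≈ 2.6735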